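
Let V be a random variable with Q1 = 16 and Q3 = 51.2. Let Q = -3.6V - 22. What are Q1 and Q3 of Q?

Q1(Q) = -206.32, Q3(Q) = -79.6

a = -3.6 < 0 reverses order: Q1(Q) comes from Q3(V), Q3(Q) from Q1(V).
Q1(Q) = (-3.6)·51.2 + (-22) = -206.32; Q3(Q) = (-3.6)·16 + (-22) = -79.6.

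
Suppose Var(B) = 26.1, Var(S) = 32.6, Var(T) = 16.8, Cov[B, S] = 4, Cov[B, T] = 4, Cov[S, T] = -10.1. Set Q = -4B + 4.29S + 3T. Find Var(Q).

Var(Q) = a²·Var(B) + b²·Var(S) + c²·Var(T) + 2ab·Cov[B, S] + 2ac·Cov[B, T] + 2bc·Cov[S, T], with a = -4, b = 4.29, c = 3.
= 417.6 + 599.97366 + 151.2 + (-137.28) + (-96) + (-259.974)
= 675.51966.

Var(Q) = 675.51966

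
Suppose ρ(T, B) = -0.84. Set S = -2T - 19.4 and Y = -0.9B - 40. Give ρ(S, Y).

Linear rescalings preserve correlation up to sign; here the slopes -2 and -0.9 have the same sign, so ρ(S, Y) = ρ(T, B) = -0.84.

ρ(S, Y) = -0.84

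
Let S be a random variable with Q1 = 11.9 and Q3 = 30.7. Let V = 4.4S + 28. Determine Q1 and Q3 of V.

Q1(V) = 80.36, Q3(V) = 163.08

a = 4.4 > 0: Q1(V) = a·Q1(S)+b = 80.36, Q3(V) = a·Q3(S)+b = 163.08.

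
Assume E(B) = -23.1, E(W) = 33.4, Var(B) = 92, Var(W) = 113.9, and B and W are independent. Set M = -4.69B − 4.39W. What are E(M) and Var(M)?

E(M) = (-4.69)·E(B) + (-4.39)·E(W) = (-4.69)·(-23.1) + (-4.39)·33.4 = -38.287.
Var(M) = a²·Var(B) + b²·Var(W) + 2ab·Cov(B, W) with a = -4.69, b = -4.39.
Independence gives Cov(B, W) = 0.
= (-4.69)²·92 + (-4.39)²·113.9 + 2·(-4.69)·(-4.39)·0
= 2023.6412 + 2195.09219 + 0 = 4218.73339.

E(M) = -38.287, Var(M) = 4218.73339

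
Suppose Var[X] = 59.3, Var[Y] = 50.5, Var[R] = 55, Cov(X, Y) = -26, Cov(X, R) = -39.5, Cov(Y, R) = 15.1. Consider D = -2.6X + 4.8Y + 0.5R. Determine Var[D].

Var[D] = 2402.278

Var[D] = a²·Var[X] + b²·Var[Y] + c²·Var[R] + 2ab·Cov(X, Y) + 2ac·Cov(X, R) + 2bc·Cov(Y, R), with a = -2.6, b = 4.8, c = 0.5.
= 400.868 + 1163.52 + 13.75 + 648.96 + 102.7 + 72.48
= 2402.278.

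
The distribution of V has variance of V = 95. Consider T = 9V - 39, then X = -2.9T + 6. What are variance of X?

variance of T = 9²·95 = 7695.
variance of X = (-2.9)²·7695 = 64714.95.

variance of X = 64714.95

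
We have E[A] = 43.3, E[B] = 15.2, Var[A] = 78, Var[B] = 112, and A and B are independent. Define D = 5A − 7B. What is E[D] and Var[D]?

E[D] = 5·E[A] + (-7)·E[B] = 5·43.3 + (-7)·15.2 = 110.1.
Var[D] = a²·Var[A] + b²·Var[B] + 2ab·covariance of A and B with a = 5, b = -7.
Independence gives covariance of A and B = 0.
= 5²·78 + (-7)²·112 + 2·5·(-7)·0
= 1950 + 5488 + 0 = 7438.

E[D] = 110.1, Var[D] = 7438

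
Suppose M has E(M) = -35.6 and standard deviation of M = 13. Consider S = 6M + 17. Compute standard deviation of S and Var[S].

standard deviation of S = 78, Var[S] = 6084

S = 6M + 17 is linear with a = 6, b = 17.
standard deviation of S = |a|·standard deviation of M = |6|·13 = 78.
Var[M] = 13² = 169.
Var[S] = a²·Var[M] = 6²·169 = 6084 (the additive constant 17 does not affect variance).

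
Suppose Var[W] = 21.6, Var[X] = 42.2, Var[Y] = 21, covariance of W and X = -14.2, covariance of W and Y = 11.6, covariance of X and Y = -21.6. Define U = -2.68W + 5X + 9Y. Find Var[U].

Var[U] = 788.11584

Var[U] = a²·Var[W] + b²·Var[X] + c²·Var[Y] + 2ab·covariance of W and X + 2ac·covariance of W and Y + 2bc·covariance of X and Y, with a = -2.68, b = 5, c = 9.
= 155.13984 + 1055 + 1701 + 380.56 + (-559.584) + (-1944)
= 788.11584.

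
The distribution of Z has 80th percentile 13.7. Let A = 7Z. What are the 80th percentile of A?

Since a = 7 > 0 the transformation is increasing, so the 80th percentile of A = a·(P_{80} of Z) + b = 7·13.7 = 95.9.

80th percentile of A = 95.9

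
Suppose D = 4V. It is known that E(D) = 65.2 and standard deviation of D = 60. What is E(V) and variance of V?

From D = 4V: E(D) = a·E(V) + b, so E(V) = (E(D) − b)/a = (65.2 − 0)/4 = 16.3.
variance of D = 60² = 3600.
variance of D = a²·variance of V, so variance of V = 3600/4² = 225.

E(V) = 16.3, variance of V = 225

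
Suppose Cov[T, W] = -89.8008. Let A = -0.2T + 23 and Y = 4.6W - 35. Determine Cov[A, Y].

Cov[A, Y] = 82.616736

Cov[A, Y] = a·c·Cov[T, W] = (-0.2)·4.6·(-89.8008) = 82.616736. Additive constants drop out.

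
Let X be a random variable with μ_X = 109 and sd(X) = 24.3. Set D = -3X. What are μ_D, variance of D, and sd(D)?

D = -3X is linear with a = -3, b = 0.
μ_D = a·μ_X + b = (-3)·109 = -327.
variance of X = 24.3² = 590.49.
variance of D = a²·variance of X = (-3)²·590.49 = 5314.41.
sd(D) = |a|·sd(X) = |-3|·24.3 = 72.9.

μ_D = -327, variance of D = 5314.41, sd(D) = 72.9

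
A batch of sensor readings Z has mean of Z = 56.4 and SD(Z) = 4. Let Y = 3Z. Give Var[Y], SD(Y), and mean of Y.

Var[Y] = 144, SD(Y) = 12, mean of Y = 169.2

Y = 3Z is linear with a = 3, b = 0.
Var[Z] = 4² = 16.
Var[Y] = a²·Var[Z] = 3²·16 = 144.
SD(Y) = |a|·SD(Z) = |3|·4 = 12.
mean of Y = a·mean of Z + b = 3·56.4 = 169.2.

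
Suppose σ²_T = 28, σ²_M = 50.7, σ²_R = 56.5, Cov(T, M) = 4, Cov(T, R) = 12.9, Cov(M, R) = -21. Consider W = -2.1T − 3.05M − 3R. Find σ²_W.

σ²_W = a²·σ²_T + b²·σ²_M + c²·σ²_R + 2ab·Cov(T, M) + 2ac·Cov(T, R) + 2bc·Cov(M, R), with a = -2.1, b = -3.05, c = -3.
= 123.48 + 471.63675 + 508.5 + 51.24 + 162.54 + (-384.3)
= 933.09675.

σ²_W = 933.09675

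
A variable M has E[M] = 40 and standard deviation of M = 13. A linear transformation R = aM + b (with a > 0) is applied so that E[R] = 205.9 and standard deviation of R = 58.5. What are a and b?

a = 4.5, b = 25.9

standard deviation of R = a·standard deviation of M (a > 0), so a = 58.5/13 = 4.5.
E[R] = a·E[M] + b, so b = 205.9 − 4.5·40 = 25.9.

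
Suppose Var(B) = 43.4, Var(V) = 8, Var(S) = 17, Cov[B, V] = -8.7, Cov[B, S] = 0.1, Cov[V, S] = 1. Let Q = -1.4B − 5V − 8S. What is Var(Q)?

Var(Q) = 1333.504

Var(Q) = a²·Var(B) + b²·Var(V) + c²·Var(S) + 2ab·Cov[B, V] + 2ac·Cov[B, S] + 2bc·Cov[V, S], with a = -1.4, b = -5, c = -8.
= 85.064 + 200 + 1088 + (-121.8) + 2.24 + 80
= 1333.504.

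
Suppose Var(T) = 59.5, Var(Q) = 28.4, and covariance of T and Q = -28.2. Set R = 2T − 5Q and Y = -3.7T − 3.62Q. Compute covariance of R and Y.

covariance of R and Y = -243.792

By bilinearity, covariance of R and Y = ac·Var(T) + bd·Var(Q) + (ad+bc)·covariance of T and Q, with a=2, b=-5, c=-3.7, d=-3.62.
ac·Var(T) = 2·(-3.7)·59.5 = -440.3
bd·Var(Q) = (-5)·(-3.62)·28.4 = 514.04
(ad+bc)·covariance of T and Q = (11.26)·(-28.2) = -317.532
covariance of R and Y = -440.3 + 514.04 + (-317.532) = -243.792.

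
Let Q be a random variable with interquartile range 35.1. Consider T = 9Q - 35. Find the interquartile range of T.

Under T = aQ + b, IQR(T) = |a|·IQR(Q) = |9|·35.1 = 315.9 (shifts cancel; spread scales by |a|).

IQR(T) = 315.9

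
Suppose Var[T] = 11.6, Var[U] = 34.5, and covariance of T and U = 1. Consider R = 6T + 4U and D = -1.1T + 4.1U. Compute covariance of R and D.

covariance of R and D = 509.44

By bilinearity, covariance of R and D = ac·Var[T] + bd·Var[U] + (ad+bc)·covariance of T and U, with a=6, b=4, c=-1.1, d=4.1.
ac·Var[T] = 6·(-1.1)·11.6 = -76.56
bd·Var[U] = 4·4.1·34.5 = 565.8
(ad+bc)·covariance of T and U = (20.2)·1 = 20.2
covariance of R and D = -76.56 + 565.8 + 20.2 = 509.44.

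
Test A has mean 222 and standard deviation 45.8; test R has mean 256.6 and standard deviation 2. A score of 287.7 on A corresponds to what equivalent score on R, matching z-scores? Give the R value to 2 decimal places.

z = (287.7 − 222)/45.8 ≈ 1.4345.
R = 256.6 + z·2 = 256.6 + (287.7 − 222)·2/45.8 ≈ 259.47.

R = 259.47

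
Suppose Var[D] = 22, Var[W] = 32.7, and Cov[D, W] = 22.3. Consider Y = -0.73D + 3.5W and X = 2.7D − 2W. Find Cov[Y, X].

Cov[Y, X] = -28.969

By bilinearity, Cov[Y, X] = ac·Var[D] + bd·Var[W] + (ad+bc)·Cov[D, W], with a=-0.73, b=3.5, c=2.7, d=-2.
ac·Var[D] = (-0.73)·2.7·22 = -43.362
bd·Var[W] = 3.5·(-2)·32.7 = -228.9
(ad+bc)·Cov[D, W] = (10.91)·22.3 = 243.293
Cov[Y, X] = -43.362 + (-228.9) + 243.293 = -28.969.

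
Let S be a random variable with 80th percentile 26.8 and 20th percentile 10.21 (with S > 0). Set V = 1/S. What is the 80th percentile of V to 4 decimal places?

80th percentile of V = 0.0979

1/S is decreasing on S > 0, so percentile order reverses: P_{80}(V) uses P_{20}(S) = 10.21.
P_{80}(V) = 1/10.21 ≈ 0.0979.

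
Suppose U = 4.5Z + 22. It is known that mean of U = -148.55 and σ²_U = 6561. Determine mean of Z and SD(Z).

From U = 4.5Z + 22: mean of U = a·mean of Z + b, so mean of Z = (mean of U − b)/a = (-148.55 − 22)/4.5 = -37.9.
SD(U) = √6561 = 81.
SD(U) = |a|·SD(Z), so SD(Z) = 81/|4.5| = 18.

mean of Z = -37.9, SD(Z) = 18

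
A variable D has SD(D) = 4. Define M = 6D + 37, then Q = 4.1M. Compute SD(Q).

SD(M) = |6|·4 = 24.
SD(Q) = |4.1|·24 = 98.4.

SD(Q) = 98.4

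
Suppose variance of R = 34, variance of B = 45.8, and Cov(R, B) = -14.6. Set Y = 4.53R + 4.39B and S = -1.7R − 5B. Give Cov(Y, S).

Cov(Y, S) = -827.4942

By bilinearity, Cov(Y, S) = ac·variance of R + bd·variance of B + (ad+bc)·Cov(R, B), with a=4.53, b=4.39, c=-1.7, d=-5.
ac·variance of R = 4.53·(-1.7)·34 = -261.834
bd·variance of B = 4.39·(-5)·45.8 = -1005.31
(ad+bc)·Cov(R, B) = (-30.113)·(-14.6) = 439.6498
Cov(Y, S) = -261.834 + (-1005.31) + 439.6498 = -827.4942.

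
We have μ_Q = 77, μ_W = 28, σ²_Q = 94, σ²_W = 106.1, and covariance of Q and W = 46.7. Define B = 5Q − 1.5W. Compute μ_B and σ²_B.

μ_B = 343, σ²_B = 1888.225

μ_B = 5·μ_Q + (-1.5)·μ_W = 5·77 + (-1.5)·28 = 343.
σ²_B = a²·σ²_Q + b²·σ²_W + 2ab·covariance of Q and W with a = 5, b = -1.5.
= 5²·94 + (-1.5)²·106.1 + 2·5·(-1.5)·46.7
= 2350 + 238.725 + (-700.5) = 1888.225.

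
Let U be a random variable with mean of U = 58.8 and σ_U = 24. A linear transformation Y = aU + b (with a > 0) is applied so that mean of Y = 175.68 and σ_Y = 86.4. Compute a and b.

σ_Y = a·σ_U (a > 0), so a = 86.4/24 = 3.6.
mean of Y = a·mean of U + b, so b = 175.68 − 3.6·58.8 = -36.

a = 3.6, b = -36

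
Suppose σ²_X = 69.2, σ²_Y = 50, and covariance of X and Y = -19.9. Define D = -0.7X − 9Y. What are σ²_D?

σ²_D = 3833.168

σ²_D = a²·σ²_X + b²·σ²_Y + 2ab·covariance of X and Y with a = -0.7, b = -9.
= (-0.7)²·69.2 + (-9)²·50 + 2·(-0.7)·(-9)·(-19.9)
= 33.908 + 4050 + (-250.74) = 3833.168.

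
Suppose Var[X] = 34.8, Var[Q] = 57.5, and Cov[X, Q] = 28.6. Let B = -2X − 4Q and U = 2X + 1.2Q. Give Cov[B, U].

By bilinearity, Cov[B, U] = ac·Var[X] + bd·Var[Q] + (ad+bc)·Cov[X, Q], with a=-2, b=-4, c=2, d=1.2.
ac·Var[X] = (-2)·2·34.8 = -139.2
bd·Var[Q] = (-4)·1.2·57.5 = -276
(ad+bc)·Cov[X, Q] = (-10.4)·28.6 = -297.44
Cov[B, U] = -139.2 + (-276) + (-297.44) = -712.64.

Cov[B, U] = -712.64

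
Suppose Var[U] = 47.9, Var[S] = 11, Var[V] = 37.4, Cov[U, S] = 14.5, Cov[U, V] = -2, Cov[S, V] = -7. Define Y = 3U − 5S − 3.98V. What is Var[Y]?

Var[Y] = a²·Var[U] + b²·Var[S] + c²·Var[V] + 2ab·Cov[U, S] + 2ac·Cov[U, V] + 2bc·Cov[S, V], with a = 3, b = -5, c = -3.98.
= 431.1 + 275 + 592.43096 + (-435) + 47.76 + (-278.6)
= 632.69096.

Var[Y] = 632.69096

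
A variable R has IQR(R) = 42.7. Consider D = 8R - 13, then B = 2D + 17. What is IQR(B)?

IQR(D) = |8|·42.7 = 341.6.
IQR(B) = |2|·341.6 = 683.2.

IQR(B) = 683.2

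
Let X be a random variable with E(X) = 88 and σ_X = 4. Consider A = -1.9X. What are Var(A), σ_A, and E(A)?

Var(A) = 57.76, σ_A = 7.6, E(A) = -167.2

A = -1.9X is linear with a = -1.9, b = 0.
Var(X) = 4² = 16.
Var(A) = a²·Var(X) = (-1.9)²·16 = 57.76.
σ_A = |a|·σ_X = |-1.9|·4 = 7.6.
E(A) = a·E(X) + b = (-1.9)·88 = -167.2.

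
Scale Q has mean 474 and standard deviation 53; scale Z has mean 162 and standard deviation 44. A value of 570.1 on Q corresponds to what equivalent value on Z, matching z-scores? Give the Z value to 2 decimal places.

z = (570.1 − 474)/53 ≈ 1.8132.
Z = 162 + z·44 = 162 + (570.1 − 474)·44/53 ≈ 241.78.

Z = 241.78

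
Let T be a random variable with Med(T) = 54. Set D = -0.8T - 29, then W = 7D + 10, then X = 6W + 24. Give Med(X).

Med(X) = -2948.4

Med(D) = (-0.8)·54 + (-29) = -72.2.
Med(W) = 7·(-72.2) + 10 = -495.4.
Med(X) = 6·(-495.4) + 24 = -2948.4.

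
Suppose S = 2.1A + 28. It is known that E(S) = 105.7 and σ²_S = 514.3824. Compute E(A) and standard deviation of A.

E(A) = 37, standard deviation of A = 10.8

From S = 2.1A + 28: E(S) = a·E(A) + b, so E(A) = (E(S) − b)/a = (105.7 − 28)/2.1 = 37.
standard deviation of S = √514.3824 = 22.68.
standard deviation of S = |a|·standard deviation of A, so standard deviation of A = 22.68/|2.1| = 10.8.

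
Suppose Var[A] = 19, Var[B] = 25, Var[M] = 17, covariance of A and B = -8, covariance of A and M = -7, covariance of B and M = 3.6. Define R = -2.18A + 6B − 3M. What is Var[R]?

Var[R] = a²·Var[A] + b²·Var[B] + c²·Var[M] + 2ab·covariance of A and B + 2ac·covariance of A and M + 2bc·covariance of B and M, with a = -2.18, b = 6, c = -3.
= 90.2956 + 900 + 153 + 209.28 + (-91.56) + (-129.6)
= 1131.4156.

Var[R] = 1131.4156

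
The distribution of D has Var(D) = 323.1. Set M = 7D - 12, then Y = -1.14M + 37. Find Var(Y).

Var(Y) = 20575.13724

Var(M) = 7²·323.1 = 15831.9.
Var(Y) = (-1.14)²·15831.9 = 20575.13724.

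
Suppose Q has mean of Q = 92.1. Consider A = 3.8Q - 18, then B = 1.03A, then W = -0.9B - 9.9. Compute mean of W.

mean of W = -317.64546

mean of A = 3.8·92.1 + (-18) = 331.98.
mean of B = 1.03·331.98 = 341.9394.
mean of W = (-0.9)·341.9394 + (-9.9) = -317.64546.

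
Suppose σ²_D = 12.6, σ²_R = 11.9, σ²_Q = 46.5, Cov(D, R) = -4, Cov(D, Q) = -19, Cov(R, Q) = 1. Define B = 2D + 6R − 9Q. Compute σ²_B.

σ²_B = 4725.3

σ²_B = a²·σ²_D + b²·σ²_R + c²·σ²_Q + 2ab·Cov(D, R) + 2ac·Cov(D, Q) + 2bc·Cov(R, Q), with a = 2, b = 6, c = -9.
= 50.4 + 428.4 + 3766.5 + (-96) + 684 + (-108)
= 4725.3.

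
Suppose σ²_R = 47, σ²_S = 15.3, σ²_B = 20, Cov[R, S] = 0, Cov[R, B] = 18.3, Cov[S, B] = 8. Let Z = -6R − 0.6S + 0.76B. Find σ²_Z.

σ²_Z = a²·σ²_R + b²·σ²_S + c²·σ²_B + 2ab·Cov[R, S] + 2ac·Cov[R, B] + 2bc·Cov[S, B], with a = -6, b = -0.6, c = 0.76.
= 1692 + 5.508 + 11.552 + 0 + (-166.896) + (-7.296)
= 1534.868.

σ²_Z = 1534.868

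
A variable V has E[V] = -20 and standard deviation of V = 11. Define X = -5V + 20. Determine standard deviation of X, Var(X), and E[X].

X = -5V + 20 is linear with a = -5, b = 20.
standard deviation of X = |a|·standard deviation of V = |-5|·11 = 55.
Var(V) = 11² = 121.
Var(X) = a²·Var(V) = (-5)²·121 = 3025 (the additive constant 20 does not affect variance).
E[X] = a·E[V] + b = (-5)·(-20) + 20 = 120.

standard deviation of X = 55, Var(X) = 3025, E[X] = 120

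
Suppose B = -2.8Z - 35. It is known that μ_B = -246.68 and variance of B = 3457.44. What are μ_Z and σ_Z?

μ_Z = 75.6, σ_Z = 21

From B = -2.8Z - 35: μ_B = a·μ_Z + b, so μ_Z = (μ_B − b)/a = (-246.68 − (-35))/(-2.8) = 75.6.
σ_B = √3457.44 = 58.8.
σ_B = |a|·σ_Z, so σ_Z = 58.8/|-2.8| = 21.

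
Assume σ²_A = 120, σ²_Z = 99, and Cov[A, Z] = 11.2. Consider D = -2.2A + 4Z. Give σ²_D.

σ²_D = a²·σ²_A + b²·σ²_Z + 2ab·Cov[A, Z] with a = -2.2, b = 4.
= (-2.2)²·120 + 4²·99 + 2·(-2.2)·4·11.2
= 580.8 + 1584 + (-197.12) = 1967.68.

σ²_D = 1967.68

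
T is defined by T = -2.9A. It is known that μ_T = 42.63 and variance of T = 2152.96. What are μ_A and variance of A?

From T = -2.9A: μ_T = a·μ_A + b, so μ_A = (μ_T − b)/a = (42.63 − 0)/(-2.9) = -14.7.
variance of T = a²·variance of A, so variance of A = 2152.96/(-2.9)² = 256.

μ_A = -14.7, variance of A = 256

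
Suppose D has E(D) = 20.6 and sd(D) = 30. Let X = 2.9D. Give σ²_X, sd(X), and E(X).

X = 2.9D is linear with a = 2.9, b = 0.
σ²_D = 30² = 900.
σ²_X = a²·σ²_D = 2.9²·900 = 7569.
sd(X) = |a|·sd(D) = |2.9|·30 = 87.
E(X) = a·E(D) + b = 2.9·20.6 = 59.74.

σ²_X = 7569, sd(X) = 87, E(X) = 59.74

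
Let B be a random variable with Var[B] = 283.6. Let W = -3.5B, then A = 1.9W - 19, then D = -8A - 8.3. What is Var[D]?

Var[W] = (-3.5)²·283.6 = 3474.1.
Var[A] = 1.9²·3474.1 = 12541.501.
Var[D] = (-8)²·12541.501 = 802656.064.

Var[D] = 802656.064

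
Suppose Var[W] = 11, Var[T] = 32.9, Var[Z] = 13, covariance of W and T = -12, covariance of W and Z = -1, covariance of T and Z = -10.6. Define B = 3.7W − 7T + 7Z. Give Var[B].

Var[B] = 4008.29

Var[B] = a²·Var[W] + b²·Var[T] + c²·Var[Z] + 2ab·covariance of W and T + 2ac·covariance of W and Z + 2bc·covariance of T and Z, with a = 3.7, b = -7, c = 7.
= 150.59 + 1612.1 + 637 + 621.6 + (-51.8) + 1038.8
= 4008.29.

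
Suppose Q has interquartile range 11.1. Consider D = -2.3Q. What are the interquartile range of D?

IQR(D) = 25.53

Under D = aQ + b, IQR(D) = |a|·IQR(Q) = |-2.3|·11.1 = 25.53 (shifts cancel; spread scales by |a|).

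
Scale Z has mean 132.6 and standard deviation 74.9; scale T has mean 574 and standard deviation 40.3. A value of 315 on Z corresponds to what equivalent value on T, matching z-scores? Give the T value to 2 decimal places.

T = 672.14

z = (315 − 132.6)/74.9 ≈ 2.4352.
T = 574 + z·40.3 = 574 + (315 − 132.6)·40.3/74.9 ≈ 672.14.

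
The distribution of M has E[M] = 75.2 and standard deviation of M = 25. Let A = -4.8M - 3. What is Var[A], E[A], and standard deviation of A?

A = -4.8M - 3 is linear with a = -4.8, b = -3.
Var[M] = 25² = 625.
Var[A] = a²·Var[M] = (-4.8)²·625 = 14400 (the additive constant -3 does not affect variance).
E[A] = a·E[M] + b = (-4.8)·75.2 + (-3) = -363.96.
standard deviation of A = |a|·standard deviation of M = |-4.8|·25 = 120.

Var[A] = 14400, E[A] = -363.96, standard deviation of A = 120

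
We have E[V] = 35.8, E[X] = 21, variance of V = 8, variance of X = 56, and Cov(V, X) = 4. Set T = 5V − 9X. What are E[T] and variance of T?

E[T] = -10, variance of T = 4376

E[T] = 5·E[V] + (-9)·E[X] = 5·35.8 + (-9)·21 = -10.
variance of T = a²·variance of V + b²·variance of X + 2ab·Cov(V, X) with a = 5, b = -9.
= 5²·8 + (-9)²·56 + 2·5·(-9)·4
= 200 + 4536 + (-360) = 4376.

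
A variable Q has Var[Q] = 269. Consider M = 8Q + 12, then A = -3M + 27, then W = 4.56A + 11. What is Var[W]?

Var[M] = 8²·269 = 17216.
Var[A] = (-3)²·17216 = 154944.
Var[W] = 4.56²·154944 = 3221843.5584.

Var[W] = 3221843.5584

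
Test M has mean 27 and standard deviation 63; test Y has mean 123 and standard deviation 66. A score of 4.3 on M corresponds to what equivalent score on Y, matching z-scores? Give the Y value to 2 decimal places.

z = (4.3 − 27)/63 ≈ -0.3603.
Y = 123 + z·66 = 123 + (4.3 − 27)·66/63 ≈ 99.22.

Y = 99.22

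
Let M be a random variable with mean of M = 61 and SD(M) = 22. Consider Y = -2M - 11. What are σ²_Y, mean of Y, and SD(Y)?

Y = -2M - 11 is linear with a = -2, b = -11.
σ²_M = 22² = 484.
σ²_Y = a²·σ²_M = (-2)²·484 = 1936 (the additive constant -11 does not affect variance).
mean of Y = a·mean of M + b = (-2)·61 + (-11) = -133.
SD(Y) = |a|·SD(M) = |-2|·22 = 44.

σ²_Y = 1936, mean of Y = -133, SD(Y) = 44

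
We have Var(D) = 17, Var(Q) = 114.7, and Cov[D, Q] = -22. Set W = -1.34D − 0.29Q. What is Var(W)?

Var(W) = a²·Var(D) + b²·Var(Q) + 2ab·Cov[D, Q] with a = -1.34, b = -0.29.
= (-1.34)²·17 + (-0.29)²·114.7 + 2·(-1.34)·(-0.29)·(-22)
= 30.5252 + 9.64627 + (-17.0984) = 23.07307.

Var(W) = 23.07307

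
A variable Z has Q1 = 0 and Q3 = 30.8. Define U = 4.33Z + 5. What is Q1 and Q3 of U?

a = 4.33 > 0: Q1(U) = a·Q1(Z)+b = 5, Q3(U) = a·Q3(Z)+b = 138.364.

Q1(U) = 5, Q3(U) = 138.364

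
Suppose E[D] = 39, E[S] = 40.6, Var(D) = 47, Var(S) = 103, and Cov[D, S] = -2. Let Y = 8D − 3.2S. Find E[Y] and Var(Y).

E[Y] = 8·E[D] + (-3.2)·E[S] = 8·39 + (-3.2)·40.6 = 182.08.
Var(Y) = a²·Var(D) + b²·Var(S) + 2ab·Cov[D, S] with a = 8, b = -3.2.
= 8²·47 + (-3.2)²·103 + 2·8·(-3.2)·(-2)
= 3008 + 1054.72 + 102.4 = 4165.12.

E[Y] = 182.08, Var(Y) = 4165.12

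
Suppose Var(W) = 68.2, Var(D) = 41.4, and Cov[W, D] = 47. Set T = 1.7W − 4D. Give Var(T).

Var(T) = a²·Var(W) + b²·Var(D) + 2ab·Cov[W, D] with a = 1.7, b = -4.
= 1.7²·68.2 + (-4)²·41.4 + 2·1.7·(-4)·47
= 197.098 + 662.4 + (-639.2) = 220.298.

Var(T) = 220.298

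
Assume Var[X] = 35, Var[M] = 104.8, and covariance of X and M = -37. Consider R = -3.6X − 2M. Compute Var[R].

Var[R] = 340

Var[R] = a²·Var[X] + b²·Var[M] + 2ab·covariance of X and M with a = -3.6, b = -2.
= (-3.6)²·35 + (-2)²·104.8 + 2·(-3.6)·(-2)·(-37)
= 453.6 + 419.2 + (-532.8) = 340.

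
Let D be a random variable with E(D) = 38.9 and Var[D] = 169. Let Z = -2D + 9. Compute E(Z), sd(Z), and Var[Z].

Z = -2D + 9 is linear with a = -2, b = 9.
E(Z) = a·E(D) + b = (-2)·38.9 + 9 = -68.8.
sd(D) = √169 = 13.
sd(Z) = |a|·sd(D) = |-2|·13 = 26.
Var[Z] = a²·Var[D] = (-2)²·169 = 676 (the additive constant 9 does not affect variance).

E(Z) = -68.8, sd(Z) = 26, Var[Z] = 676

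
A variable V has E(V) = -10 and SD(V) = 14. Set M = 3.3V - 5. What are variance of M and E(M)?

variance of M = 2134.44, E(M) = -38

M = 3.3V - 5 is linear with a = 3.3, b = -5.
variance of V = 14² = 196.
variance of M = a²·variance of V = 3.3²·196 = 2134.44 (the additive constant -5 does not affect variance).
E(M) = a·E(V) + b = 3.3·(-10) + (-5) = -38.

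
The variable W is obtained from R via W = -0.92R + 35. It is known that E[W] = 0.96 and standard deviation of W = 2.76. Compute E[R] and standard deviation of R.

From W = -0.92R + 35: E[W] = a·E[R] + b, so E[R] = (E[W] − b)/a = (0.96 − 35)/(-0.92) = 37.
standard deviation of W = |a|·standard deviation of R, so standard deviation of R = 2.76/|-0.92| = 3.

E[R] = 37, standard deviation of R = 3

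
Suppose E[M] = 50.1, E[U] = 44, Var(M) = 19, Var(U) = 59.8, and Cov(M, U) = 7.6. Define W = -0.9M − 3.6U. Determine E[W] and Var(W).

E[W] = -203.49, Var(W) = 839.646

E[W] = (-0.9)·E[M] + (-3.6)·E[U] = (-0.9)·50.1 + (-3.6)·44 = -203.49.
Var(W) = a²·Var(M) + b²·Var(U) + 2ab·Cov(M, U) with a = -0.9, b = -3.6.
= (-0.9)²·19 + (-3.6)²·59.8 + 2·(-0.9)·(-3.6)·7.6
= 15.39 + 775.008 + 49.248 = 839.646.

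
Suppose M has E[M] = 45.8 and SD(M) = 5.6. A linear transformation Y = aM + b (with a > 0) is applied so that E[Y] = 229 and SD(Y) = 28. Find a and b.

a = 5, b = 0

SD(Y) = a·SD(M) (a > 0), so a = 28/5.6 = 5.
E[Y] = a·E[M] + b, so b = 229 − 5·45.8 = 0.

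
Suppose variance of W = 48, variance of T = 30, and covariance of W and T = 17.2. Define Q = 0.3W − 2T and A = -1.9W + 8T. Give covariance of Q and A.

By bilinearity, covariance of Q and A = ac·variance of W + bd·variance of T + (ad+bc)·covariance of W and T, with a=0.3, b=-2, c=-1.9, d=8.
ac·variance of W = 0.3·(-1.9)·48 = -27.36
bd·variance of T = (-2)·8·30 = -480
(ad+bc)·covariance of W and T = (6.2)·17.2 = 106.64
covariance of Q and A = -27.36 + (-480) + 106.64 = -400.72.

covariance of Q and A = -400.72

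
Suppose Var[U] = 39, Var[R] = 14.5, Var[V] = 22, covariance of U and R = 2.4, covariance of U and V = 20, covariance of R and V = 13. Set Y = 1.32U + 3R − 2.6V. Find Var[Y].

Var[Y] = a²·Var[U] + b²·Var[R] + c²·Var[V] + 2ab·covariance of U and R + 2ac·covariance of U and V + 2bc·covariance of R and V, with a = 1.32, b = 3, c = -2.6.
= 67.9536 + 130.5 + 148.72 + 19.008 + (-137.28) + (-202.8)
= 26.1016.

Var[Y] = 26.1016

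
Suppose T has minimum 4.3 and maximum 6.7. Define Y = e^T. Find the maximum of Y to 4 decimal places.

e^T is increasing on this domain, so max(Y) comes from max(T) = 6.7: max(Y) = exp(6.7) ≈ 812.4058.

max(Y) = 812.4058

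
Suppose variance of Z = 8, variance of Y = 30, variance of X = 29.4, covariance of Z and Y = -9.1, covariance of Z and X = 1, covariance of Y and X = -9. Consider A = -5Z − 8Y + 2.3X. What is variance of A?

variance of A = 1855.726

variance of A = a²·variance of Z + b²·variance of Y + c²·variance of X + 2ab·covariance of Z and Y + 2ac·covariance of Z and X + 2bc·covariance of Y and X, with a = -5, b = -8, c = 2.3.
= 200 + 1920 + 155.526 + (-728) + (-23) + 331.2
= 1855.726.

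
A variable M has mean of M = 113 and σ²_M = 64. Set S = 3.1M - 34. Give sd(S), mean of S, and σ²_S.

sd(S) = 24.8, mean of S = 316.3, σ²_S = 615.04

S = 3.1M - 34 is linear with a = 3.1, b = -34.
sd(M) = √64 = 8.
sd(S) = |a|·sd(M) = |3.1|·8 = 24.8.
mean of S = a·mean of M + b = 3.1·113 + (-34) = 316.3.
σ²_S = a²·σ²_M = 3.1²·64 = 615.04 (the additive constant -34 does not affect variance).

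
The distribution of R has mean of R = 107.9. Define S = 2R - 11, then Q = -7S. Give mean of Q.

mean of S = 2·107.9 + (-11) = 204.8.
mean of Q = (-7)·204.8 = -1433.6.

mean of Q = -1433.6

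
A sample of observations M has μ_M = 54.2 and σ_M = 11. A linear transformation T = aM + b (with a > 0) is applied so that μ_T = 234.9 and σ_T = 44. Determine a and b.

a = 4, b = 18.1

σ_T = a·σ_M (a > 0), so a = 44/11 = 4.
μ_T = a·μ_M + b, so b = 234.9 − 4·54.2 = 18.1.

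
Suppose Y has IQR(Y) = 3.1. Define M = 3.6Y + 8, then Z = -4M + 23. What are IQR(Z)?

IQR(Z) = 44.64

IQR(M) = |3.6|·3.1 = 11.16.
IQR(Z) = |-4|·11.16 = 44.64.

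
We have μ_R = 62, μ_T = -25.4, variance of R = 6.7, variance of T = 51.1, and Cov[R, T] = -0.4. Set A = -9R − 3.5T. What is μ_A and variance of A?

μ_A = -469.1, variance of A = 1143.475

μ_A = (-9)·μ_R + (-3.5)·μ_T = (-9)·62 + (-3.5)·(-25.4) = -469.1.
variance of A = a²·variance of R + b²·variance of T + 2ab·Cov[R, T] with a = -9, b = -3.5.
= (-9)²·6.7 + (-3.5)²·51.1 + 2·(-9)·(-3.5)·(-0.4)
= 542.7 + 625.975 + (-25.2) = 1143.475.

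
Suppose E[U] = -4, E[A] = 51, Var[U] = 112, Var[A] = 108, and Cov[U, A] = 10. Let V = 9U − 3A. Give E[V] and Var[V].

E[V] = 9·E[U] + (-3)·E[A] = 9·(-4) + (-3)·51 = -189.
Var[V] = a²·Var[U] + b²·Var[A] + 2ab·Cov[U, A] with a = 9, b = -3.
= 9²·112 + (-3)²·108 + 2·9·(-3)·10
= 9072 + 972 + (-540) = 9504.

E[V] = -189, Var[V] = 9504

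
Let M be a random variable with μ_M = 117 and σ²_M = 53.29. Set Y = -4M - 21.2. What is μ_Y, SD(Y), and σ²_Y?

μ_Y = -489.2, SD(Y) = 29.2, σ²_Y = 852.64

Y = -4M - 21.2 is linear with a = -4, b = -21.2.
μ_Y = a·μ_M + b = (-4)·117 + (-21.2) = -489.2.
SD(M) = √53.29 = 7.3.
SD(Y) = |a|·SD(M) = |-4|·7.3 = 29.2.
σ²_Y = a²·σ²_M = (-4)²·53.29 = 852.64 (the additive constant -21.2 does not affect variance).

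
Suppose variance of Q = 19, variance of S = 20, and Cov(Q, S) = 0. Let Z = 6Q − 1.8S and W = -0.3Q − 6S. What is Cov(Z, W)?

By bilinearity, Cov(Z, W) = ac·variance of Q + bd·variance of S + (ad+bc)·Cov(Q, S), with a=6, b=-1.8, c=-0.3, d=-6.
ac·variance of Q = 6·(-0.3)·19 = -34.2
bd·variance of S = (-1.8)·(-6)·20 = 216
(ad+bc)·Cov(Q, S) = (-35.46)·0 = 0
Cov(Z, W) = -34.2 + 216 + 0 = 181.8.

Cov(Z, W) = 181.8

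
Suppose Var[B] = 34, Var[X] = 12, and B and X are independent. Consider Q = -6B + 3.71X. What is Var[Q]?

Var[Q] = a²·Var[B] + b²·Var[X] + 2ab·Cov[B, X] with a = -6, b = 3.71.
Independence gives Cov[B, X] = 0.
= (-6)²·34 + 3.71²·12 + 2·(-6)·3.71·0
= 1224 + 165.1692 + 0 = 1389.1692.

Var[Q] = 1389.1692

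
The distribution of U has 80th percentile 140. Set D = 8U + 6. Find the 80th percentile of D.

80th percentile of D = 1126

Since a = 8 > 0 the transformation is increasing, so the 80th percentile of D = a·(P_{80} of U) + b = 8·140 + 6 = 1126.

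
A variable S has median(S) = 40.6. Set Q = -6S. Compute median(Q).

median(Q) = -243.6

A linear map preserves order up to sign, so median(Q) = a·median(S) + b = (-6)·40.6 = -243.6.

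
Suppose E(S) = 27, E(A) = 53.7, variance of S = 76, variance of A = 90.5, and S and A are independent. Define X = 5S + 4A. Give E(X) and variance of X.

E(X) = 349.8, variance of X = 3348

E(X) = 5·E(S) + 4·E(A) = 5·27 + 4·53.7 = 349.8.
variance of X = a²·variance of S + b²·variance of A + 2ab·Cov[S, A] with a = 5, b = 4.
Independence gives Cov[S, A] = 0.
= 5²·76 + 4²·90.5 + 2·5·4·0
= 1900 + 1448 + 0 = 3348.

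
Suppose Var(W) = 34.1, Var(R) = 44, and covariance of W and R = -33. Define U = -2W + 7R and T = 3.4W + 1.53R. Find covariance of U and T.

By bilinearity, covariance of U and T = ac·Var(W) + bd·Var(R) + (ad+bc)·covariance of W and R, with a=-2, b=7, c=3.4, d=1.53.
ac·Var(W) = (-2)·3.4·34.1 = -231.88
bd·Var(R) = 7·1.53·44 = 471.24
(ad+bc)·covariance of W and R = (20.74)·(-33) = -684.42
covariance of U and T = -231.88 + 471.24 + (-684.42) = -445.06.

covariance of U and T = -445.06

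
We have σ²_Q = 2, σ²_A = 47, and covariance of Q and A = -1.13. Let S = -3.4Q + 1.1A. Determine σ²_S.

σ²_S = 88.4424

σ²_S = a²·σ²_Q + b²·σ²_A + 2ab·covariance of Q and A with a = -3.4, b = 1.1.
= (-3.4)²·2 + 1.1²·47 + 2·(-3.4)·1.1·(-1.13)
= 23.12 + 56.87 + 8.4524 = 88.4424.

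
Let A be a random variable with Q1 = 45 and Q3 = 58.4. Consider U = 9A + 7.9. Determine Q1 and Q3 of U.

a = 9 > 0: Q1(U) = a·Q1(A)+b = 412.9, Q3(U) = a·Q3(A)+b = 533.5.

Q1(U) = 412.9, Q3(U) = 533.5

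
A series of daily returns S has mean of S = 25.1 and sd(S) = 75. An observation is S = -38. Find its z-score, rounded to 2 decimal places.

z = -0.84

z = (S − mean of S) / sd(S) = (-38 − 25.1) / 75 ≈ -0.84.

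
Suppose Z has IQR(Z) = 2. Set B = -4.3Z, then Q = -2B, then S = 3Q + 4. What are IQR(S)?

IQR(S) = 51.6

IQR(B) = |-4.3|·2 = 8.6.
IQR(Q) = |-2|·8.6 = 17.2.
IQR(S) = |3|·17.2 = 51.6.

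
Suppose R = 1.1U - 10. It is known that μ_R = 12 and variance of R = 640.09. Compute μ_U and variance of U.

From R = 1.1U - 10: μ_R = a·μ_U + b, so μ_U = (μ_R − b)/a = (12 − (-10))/1.1 = 20.
variance of R = a²·variance of U, so variance of U = 640.09/1.1² = 529.

μ_U = 20, variance of U = 529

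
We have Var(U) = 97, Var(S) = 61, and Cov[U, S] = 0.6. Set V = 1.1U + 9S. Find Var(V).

Var(V) = 5070.25

Var(V) = a²·Var(U) + b²·Var(S) + 2ab·Cov[U, S] with a = 1.1, b = 9.
= 1.1²·97 + 9²·61 + 2·1.1·9·0.6
= 117.37 + 4941 + 11.88 = 5070.25.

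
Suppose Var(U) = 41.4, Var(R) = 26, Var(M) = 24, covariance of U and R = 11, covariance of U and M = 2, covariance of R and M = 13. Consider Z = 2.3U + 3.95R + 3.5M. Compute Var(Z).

Var(Z) = 1510.191

Var(Z) = a²·Var(U) + b²·Var(R) + c²·Var(M) + 2ab·covariance of U and R + 2ac·covariance of U and M + 2bc·covariance of R and M, with a = 2.3, b = 3.95, c = 3.5.
= 219.006 + 405.665 + 294 + 199.87 + 32.2 + 359.45
= 1510.191.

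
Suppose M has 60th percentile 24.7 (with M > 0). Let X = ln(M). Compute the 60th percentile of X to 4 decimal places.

60th percentile of X = 3.2068

ln(M) is increasing, so P_{60}(X) = g(P_{60}(M)) ≈ 3.2068.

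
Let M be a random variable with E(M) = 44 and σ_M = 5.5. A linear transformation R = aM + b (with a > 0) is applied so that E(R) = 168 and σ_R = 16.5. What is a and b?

σ_R = a·σ_M (a > 0), so a = 16.5/5.5 = 3.
E(R) = a·E(M) + b, so b = 168 − 3·44 = 36.

a = 3, b = 36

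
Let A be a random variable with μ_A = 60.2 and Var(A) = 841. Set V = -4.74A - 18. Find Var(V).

V = -4.74A - 18 is linear with a = -4.74, b = -18.
Var(V) = a²·Var(A) = (-4.74)²·841 = 18895.2516 (the additive constant -18 does not affect variance).

Var(V) = 18895.2516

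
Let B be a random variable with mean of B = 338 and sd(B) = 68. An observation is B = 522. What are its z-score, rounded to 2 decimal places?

z = (B − mean of B) / sd(B) = (522 − 338) / 68 ≈ 2.71.

z = 2.71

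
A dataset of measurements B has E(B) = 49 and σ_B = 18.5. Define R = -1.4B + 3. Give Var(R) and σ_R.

Var(R) = 670.81, σ_R = 25.9

R = -1.4B + 3 is linear with a = -1.4, b = 3.
Var(B) = 18.5² = 342.25.
Var(R) = a²·Var(B) = (-1.4)²·342.25 = 670.81 (the additive constant 3 does not affect variance).
σ_R = |a|·σ_B = |-1.4|·18.5 = 25.9.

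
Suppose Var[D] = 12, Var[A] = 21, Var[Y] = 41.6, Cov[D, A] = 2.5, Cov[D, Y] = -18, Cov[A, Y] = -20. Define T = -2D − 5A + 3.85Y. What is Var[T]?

Var[T] = 2286.816

Var[T] = a²·Var[D] + b²·Var[A] + c²·Var[Y] + 2ab·Cov[D, A] + 2ac·Cov[D, Y] + 2bc·Cov[A, Y], with a = -2, b = -5, c = 3.85.
= 48 + 525 + 616.616 + 50 + 277.2 + 770
= 2286.816.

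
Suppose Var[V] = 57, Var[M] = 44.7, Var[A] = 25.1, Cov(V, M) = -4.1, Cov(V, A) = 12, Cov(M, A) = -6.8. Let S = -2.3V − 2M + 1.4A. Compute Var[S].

Var[S] = a²·Var[V] + b²·Var[M] + c²·Var[A] + 2ab·Cov(V, M) + 2ac·Cov(V, A) + 2bc·Cov(M, A), with a = -2.3, b = -2, c = 1.4.
= 301.53 + 178.8 + 49.196 + (-37.72) + (-77.28) + 38.08
= 452.606.

Var[S] = 452.606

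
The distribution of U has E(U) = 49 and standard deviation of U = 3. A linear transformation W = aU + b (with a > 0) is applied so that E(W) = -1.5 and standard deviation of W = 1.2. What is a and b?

standard deviation of W = a·standard deviation of U (a > 0), so a = 1.2/3 = 0.4.
E(W) = a·E(U) + b, so b = -1.5 − 0.4·49 = -21.1.

a = 0.4, b = -21.1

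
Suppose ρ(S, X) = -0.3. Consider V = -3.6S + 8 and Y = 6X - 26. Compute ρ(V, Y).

Linear rescalings preserve |correlation|; the slopes -3.6 and 6 have opposite signs, so the correlation flips sign: ρ(V, Y) = −ρ(S, X) = 0.3.

ρ(V, Y) = 0.3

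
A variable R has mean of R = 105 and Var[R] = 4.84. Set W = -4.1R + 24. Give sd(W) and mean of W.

sd(W) = 9.02, mean of W = -406.5

W = -4.1R + 24 is linear with a = -4.1, b = 24.
sd(R) = √4.84 = 2.2.
sd(W) = |a|·sd(R) = |-4.1|·2.2 = 9.02.
mean of W = a·mean of R + b = (-4.1)·105 + 24 = -406.5.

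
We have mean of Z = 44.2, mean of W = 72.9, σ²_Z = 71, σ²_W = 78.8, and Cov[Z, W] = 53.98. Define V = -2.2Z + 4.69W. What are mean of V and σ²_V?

mean of V = (-2.2)·mean of Z + 4.69·mean of W = (-2.2)·44.2 + 4.69·72.9 = 244.661.
σ²_V = a²·σ²_Z + b²·σ²_W + 2ab·Cov[Z, W] with a = -2.2, b = 4.69.
= (-2.2)²·71 + 4.69²·78.8 + 2·(-2.2)·4.69·53.98
= 343.64 + 1733.29268 + (-1113.93128) = 963.0014.

mean of V = 244.661, σ²_V = 963.0014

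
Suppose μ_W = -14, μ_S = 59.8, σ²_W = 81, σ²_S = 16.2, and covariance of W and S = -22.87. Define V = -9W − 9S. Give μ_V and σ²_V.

μ_V = (-9)·μ_W + (-9)·μ_S = (-9)·(-14) + (-9)·59.8 = -412.2.
σ²_V = a²·σ²_W + b²·σ²_S + 2ab·covariance of W and S with a = -9, b = -9.
= (-9)²·81 + (-9)²·16.2 + 2·(-9)·(-9)·(-22.87)
= 6561 + 1312.2 + (-3704.94) = 4168.26.

μ_V = -412.2, σ²_V = 4168.26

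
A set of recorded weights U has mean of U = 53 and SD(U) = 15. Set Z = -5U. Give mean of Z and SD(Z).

Z = -5U is linear with a = -5, b = 0.
mean of Z = a·mean of U + b = (-5)·53 = -265.
SD(Z) = |a|·SD(U) = |-5|·15 = 75.

mean of Z = -265, SD(Z) = 75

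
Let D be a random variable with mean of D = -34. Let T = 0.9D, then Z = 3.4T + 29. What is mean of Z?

mean of T = 0.9·(-34) = -30.6.
mean of Z = 3.4·(-30.6) + 29 = -75.04.

mean of Z = -75.04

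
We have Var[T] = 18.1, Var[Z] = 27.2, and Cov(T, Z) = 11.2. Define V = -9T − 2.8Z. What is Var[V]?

Var[V] = a²·Var[T] + b²·Var[Z] + 2ab·Cov(T, Z) with a = -9, b = -2.8.
= (-9)²·18.1 + (-2.8)²·27.2 + 2·(-9)·(-2.8)·11.2
= 1466.1 + 213.248 + 564.48 = 2243.828.

Var[V] = 2243.828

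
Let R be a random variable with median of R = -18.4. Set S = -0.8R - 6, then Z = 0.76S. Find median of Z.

median of Z = 6.6272

median of S = (-0.8)·(-18.4) + (-6) = 8.72.
median of Z = 0.76·8.72 = 6.6272.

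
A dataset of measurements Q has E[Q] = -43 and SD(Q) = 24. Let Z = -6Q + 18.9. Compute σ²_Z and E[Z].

Z = -6Q + 18.9 is linear with a = -6, b = 18.9.
σ²_Q = 24² = 576.
σ²_Z = a²·σ²_Q = (-6)²·576 = 20736 (the additive constant 18.9 does not affect variance).
E[Z] = a·E[Q] + b = (-6)·(-43) + 18.9 = 276.9.

σ²_Z = 20736, E[Z] = 276.9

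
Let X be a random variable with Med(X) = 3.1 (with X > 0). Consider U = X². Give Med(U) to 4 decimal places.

X² is monotone on this domain, so Med(U) = square(3.1) = 9.61.

Med(U) = 9.61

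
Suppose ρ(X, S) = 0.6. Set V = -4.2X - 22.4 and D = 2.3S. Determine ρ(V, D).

ρ(V, D) = -0.6

Linear rescalings preserve |correlation|; the slopes -4.2 and 2.3 have opposite signs, so the correlation flips sign: ρ(V, D) = −ρ(X, S) = -0.6.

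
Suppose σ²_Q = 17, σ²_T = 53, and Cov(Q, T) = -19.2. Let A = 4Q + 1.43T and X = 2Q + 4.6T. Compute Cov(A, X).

Cov(A, X) = 76.442

By bilinearity, Cov(A, X) = ac·σ²_Q + bd·σ²_T + (ad+bc)·Cov(Q, T), with a=4, b=1.43, c=2, d=4.6.
ac·σ²_Q = 4·2·17 = 136
bd·σ²_T = 1.43·4.6·53 = 348.634
(ad+bc)·Cov(Q, T) = (21.26)·(-19.2) = -408.192
Cov(A, X) = 136 + 348.634 + (-408.192) = 76.442.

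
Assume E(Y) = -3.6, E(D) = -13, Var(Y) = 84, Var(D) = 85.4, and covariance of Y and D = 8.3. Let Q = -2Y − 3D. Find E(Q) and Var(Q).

E(Q) = (-2)·E(Y) + (-3)·E(D) = (-2)·(-3.6) + (-3)·(-13) = 46.2.
Var(Q) = a²·Var(Y) + b²·Var(D) + 2ab·covariance of Y and D with a = -2, b = -3.
= (-2)²·84 + (-3)²·85.4 + 2·(-2)·(-3)·8.3
= 336 + 768.6 + 99.6 = 1204.2.

E(Q) = 46.2, Var(Q) = 1204.2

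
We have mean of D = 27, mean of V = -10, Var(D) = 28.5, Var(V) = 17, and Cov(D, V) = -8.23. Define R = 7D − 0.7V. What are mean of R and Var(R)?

mean of R = 196, Var(R) = 1485.484

mean of R = 7·mean of D + (-0.7)·mean of V = 7·27 + (-0.7)·(-10) = 196.
Var(R) = a²·Var(D) + b²·Var(V) + 2ab·Cov(D, V) with a = 7, b = -0.7.
= 7²·28.5 + (-0.7)²·17 + 2·7·(-0.7)·(-8.23)
= 1396.5 + 8.33 + 80.654 = 1485.484.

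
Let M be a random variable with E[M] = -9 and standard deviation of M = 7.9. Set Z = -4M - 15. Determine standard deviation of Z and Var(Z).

Z = -4M - 15 is linear with a = -4, b = -15.
standard deviation of Z = |a|·standard deviation of M = |-4|·7.9 = 31.6.
Var(M) = 7.9² = 62.41.
Var(Z) = a²·Var(M) = (-4)²·62.41 = 998.56 (the additive constant -15 does not affect variance).

standard deviation of Z = 31.6, Var(Z) = 998.56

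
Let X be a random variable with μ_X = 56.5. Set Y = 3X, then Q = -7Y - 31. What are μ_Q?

μ_Y = 3·56.5 = 169.5.
μ_Q = (-7)·169.5 + (-31) = -1217.5.

μ_Q = -1217.5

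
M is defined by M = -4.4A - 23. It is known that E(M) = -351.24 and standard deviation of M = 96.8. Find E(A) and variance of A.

E(A) = 74.6, variance of A = 484

From M = -4.4A - 23: E(M) = a·E(A) + b, so E(A) = (E(M) − b)/a = (-351.24 − (-23))/(-4.4) = 74.6.
variance of M = 96.8² = 9370.24.
variance of M = a²·variance of A, so variance of A = 9370.24/(-4.4)² = 484.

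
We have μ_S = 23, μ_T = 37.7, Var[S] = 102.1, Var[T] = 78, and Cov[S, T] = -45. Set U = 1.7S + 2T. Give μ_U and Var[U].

μ_U = 1.7·μ_S + 2·μ_T = 1.7·23 + 2·37.7 = 114.5.
Var[U] = a²·Var[S] + b²·Var[T] + 2ab·Cov[S, T] with a = 1.7, b = 2.
= 1.7²·102.1 + 2²·78 + 2·1.7·2·(-45)
= 295.069 + 312 + (-306) = 301.069.

μ_U = 114.5, Var[U] = 301.069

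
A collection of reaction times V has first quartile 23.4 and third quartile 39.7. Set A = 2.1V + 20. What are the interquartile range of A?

IQR of V = Q3 − Q1 = 39.7 − 23.4 = 16.3.
Under A = aV + b, IQR(A) = |a|·IQR(V) = |2.1|·16.3 = 34.23 (shifts cancel; spread scales by |a|).

IQR(A) = 34.23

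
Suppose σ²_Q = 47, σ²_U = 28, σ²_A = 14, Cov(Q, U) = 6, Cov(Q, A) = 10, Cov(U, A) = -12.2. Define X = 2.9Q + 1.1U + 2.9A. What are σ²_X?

σ²_X = 675.534

σ²_X = a²·σ²_Q + b²·σ²_U + c²·σ²_A + 2ab·Cov(Q, U) + 2ac·Cov(Q, A) + 2bc·Cov(U, A), with a = 2.9, b = 1.1, c = 2.9.
= 395.27 + 33.88 + 117.74 + 38.28 + 168.2 + (-77.836)
= 675.534.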